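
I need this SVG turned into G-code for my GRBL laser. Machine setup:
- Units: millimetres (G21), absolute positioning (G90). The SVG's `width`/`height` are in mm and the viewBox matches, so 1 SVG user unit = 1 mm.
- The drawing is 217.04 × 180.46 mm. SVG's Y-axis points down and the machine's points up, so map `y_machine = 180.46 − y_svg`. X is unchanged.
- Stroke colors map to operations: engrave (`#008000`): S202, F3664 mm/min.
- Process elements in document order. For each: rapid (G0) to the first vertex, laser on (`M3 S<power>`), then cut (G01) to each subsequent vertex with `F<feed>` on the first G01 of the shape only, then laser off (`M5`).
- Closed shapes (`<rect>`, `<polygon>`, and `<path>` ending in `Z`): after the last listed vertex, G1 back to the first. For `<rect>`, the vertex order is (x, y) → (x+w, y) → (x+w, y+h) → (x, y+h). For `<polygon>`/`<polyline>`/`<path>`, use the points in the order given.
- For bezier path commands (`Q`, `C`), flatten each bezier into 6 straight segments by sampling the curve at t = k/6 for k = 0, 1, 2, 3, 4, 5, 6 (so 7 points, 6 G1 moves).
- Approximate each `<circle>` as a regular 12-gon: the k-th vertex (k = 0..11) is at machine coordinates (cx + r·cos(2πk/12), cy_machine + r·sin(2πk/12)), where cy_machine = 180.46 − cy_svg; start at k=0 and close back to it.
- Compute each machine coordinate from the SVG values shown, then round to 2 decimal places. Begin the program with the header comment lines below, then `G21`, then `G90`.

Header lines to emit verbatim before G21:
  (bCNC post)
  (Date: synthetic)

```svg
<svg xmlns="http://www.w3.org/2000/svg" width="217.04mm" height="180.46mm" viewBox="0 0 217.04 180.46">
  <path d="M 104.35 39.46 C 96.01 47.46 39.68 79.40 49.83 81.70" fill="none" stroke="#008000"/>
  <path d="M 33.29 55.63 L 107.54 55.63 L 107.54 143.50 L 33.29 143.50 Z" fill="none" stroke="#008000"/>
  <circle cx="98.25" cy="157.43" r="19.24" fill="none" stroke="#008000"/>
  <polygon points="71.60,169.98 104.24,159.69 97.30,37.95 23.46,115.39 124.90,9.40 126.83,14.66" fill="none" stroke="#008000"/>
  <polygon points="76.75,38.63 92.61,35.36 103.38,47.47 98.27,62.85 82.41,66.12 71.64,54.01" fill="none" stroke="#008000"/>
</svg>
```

(bCNC post)
(Date: synthetic)
G21
G90
G0 X104.35 Y141.00
M3 S202
G01 X96.71 Y135.25 F3664
G01 X84.25 Y127.00
G01 X70.16 Y117.74
G01 X57.60 Y108.96
G01 X49.77 Y102.13
G01 X49.83 Y98.76
M5
G0 X33.29 Y124.83
M3 S202
G01 X107.54 Y124.83 F3664
G01 X107.54 Y36.96
G01 X33.29 Y36.96
G01 X33.29 Y124.83
M5
G0 X117.49 Y23.03
M3 S202
G01 X114.91 Y32.65 F3664
G01 X107.87 Y39.69
G01 X98.25 Y42.27
G01 X88.63 Y39.69
G01 X81.59 Y32.65
G01 X79.01 Y23.03
G01 X81.59 Y13.41
G01 X88.63 Y6.37
G01 X98.25 Y3.79
G01 X107.87 Y6.37
G01 X114.91 Y13.41
G01 X117.49 Y23.03
M5
G0 X71.60 Y10.48
M3 S202
G01 X104.24 Y20.77 F3664
G01 X97.30 Y142.51
G01 X23.46 Y65.07
G01 X124.90 Y171.06
G01 X126.83 Y165.80
G01 X71.60 Y10.48
M5
G0 X76.75 Y141.83
M3 S202
G01 X92.61 Y145.10 F3664
G01 X103.38 Y132.99
G01 X98.27 Y117.61
G01 X82.41 Y114.34
G01 X71.64 Y126.45
G01 X76.75 Y141.83
M5

1 u = 1 mm; y_m = 180.46 − y.

[1] `<path>` cubic bezier, #008000→engrave S202 F3664: (104.35,141.00) → (96.71,135.25) → (84.25,127.00) → (70.16,117.74) → (57.60,108.96) → (49.77,102.13) → (49.83,98.76)

[2] `<path>` rectangle, #008000→engrave S202 F3664: (33.29,124.83) → (107.54,124.83) → (107.54,36.96) → (33.29,36.96) → (33.29,124.83) (closed)

[3] `<circle>` circle, #008000→engrave S202 F3664: (117.49,23.03) → (114.91,32.65) → (107.87,39.69) → (98.25,42.27) → (88.63,39.69) → (81.59,32.65) → (79.01,23.03) → (81.59,13.41) → (88.63,6.37) → (98.25,3.79) → (107.87,6.37) → (114.91,13.41) → (117.49,23.03) (closed)

[4] `<polygon>` closed polygon, #008000→engrave S202 F3664: (71.60,10.48) → (104.24,20.77) → (97.30,142.51) → (23.46,65.07) → (124.90,171.06) → (126.83,165.80) → (71.60,10.48) (closed)

[5] `<polygon>` regular polygon, #008000→engrave S202 F3664: (76.75,141.83) → (92.61,145.10) → (103.38,132.99) → (98.27,117.61) → (82.41,114.34) → (71.64,126.45) → (76.75,141.83) (closed)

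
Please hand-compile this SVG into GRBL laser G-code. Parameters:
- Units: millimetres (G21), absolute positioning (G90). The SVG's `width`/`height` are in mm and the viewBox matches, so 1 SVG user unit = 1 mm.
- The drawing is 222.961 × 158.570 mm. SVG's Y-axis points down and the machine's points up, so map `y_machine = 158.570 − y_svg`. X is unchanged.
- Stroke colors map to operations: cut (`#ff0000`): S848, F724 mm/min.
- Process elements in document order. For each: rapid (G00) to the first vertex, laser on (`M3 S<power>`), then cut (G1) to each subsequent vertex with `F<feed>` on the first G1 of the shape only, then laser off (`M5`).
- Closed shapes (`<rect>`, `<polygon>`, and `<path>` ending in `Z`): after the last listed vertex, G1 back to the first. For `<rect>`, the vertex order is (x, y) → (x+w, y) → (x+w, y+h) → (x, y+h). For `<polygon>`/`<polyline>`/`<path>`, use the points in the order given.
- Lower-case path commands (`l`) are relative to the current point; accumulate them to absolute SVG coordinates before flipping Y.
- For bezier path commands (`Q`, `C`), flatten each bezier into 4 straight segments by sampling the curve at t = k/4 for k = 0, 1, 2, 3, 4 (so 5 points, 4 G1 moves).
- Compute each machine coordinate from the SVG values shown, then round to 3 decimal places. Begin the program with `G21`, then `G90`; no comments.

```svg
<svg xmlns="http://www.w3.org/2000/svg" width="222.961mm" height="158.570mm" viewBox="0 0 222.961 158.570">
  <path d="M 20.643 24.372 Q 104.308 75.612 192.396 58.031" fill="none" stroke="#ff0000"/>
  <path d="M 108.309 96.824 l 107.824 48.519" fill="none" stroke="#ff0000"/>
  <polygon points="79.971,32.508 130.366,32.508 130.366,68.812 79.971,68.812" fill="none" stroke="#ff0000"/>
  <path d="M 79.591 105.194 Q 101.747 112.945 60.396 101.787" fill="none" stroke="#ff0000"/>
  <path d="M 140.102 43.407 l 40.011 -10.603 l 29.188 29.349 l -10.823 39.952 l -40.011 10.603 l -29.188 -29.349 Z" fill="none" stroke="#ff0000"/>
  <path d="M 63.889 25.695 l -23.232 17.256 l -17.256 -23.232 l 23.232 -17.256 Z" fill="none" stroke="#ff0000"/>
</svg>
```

viewBox `0 0 222.961 158.570` with mm width/height → 1 unit = 1 mm. Flip: y_m = 158.570 − y_svg.

**Shape 1** — `<path>` quadratic bezier, stroke `#ff0000` → cut (S848, F724). Control points (SVG): P0=(20.643,24.372), P1=(104.308,75.612), P2=(192.396,58.031); sampled at t=k/4. Machine vertices: (20.643,134.198) → (62.752,112.879) → (105.414,100.163) → (148.628,96.050) → (192.396,100.539). Open path.

**Shape 2** — `<path>` line segment, stroke `#ff0000` → cut (S848, F724). Machine vertices: (108.309,61.746) → (216.133,13.227). Open path.

**Shape 3** — `<polygon>` rectangle, stroke `#ff0000` → cut (S848, F724). Machine vertices: (79.971,126.062) → (130.366,126.062) → (130.366,89.758) → (79.971,89.758) → (79.971,126.062). Closed: final G1 returns to the first vertex.

**Shape 4** — `<path>` quadratic bezier, stroke `#ff0000` → cut (S848, F724). Control points (SVG): P0=(79.591,105.194), P1=(101.747,112.945), P2=(60.396,101.787); sampled at t=k/4. Machine vertices: (79.591,53.376) → (86.700,50.682) → (85.870,50.352) → (77.102,52.386) → (60.396,56.783). Open path.

**Shape 5** — `<path>` regular polygon, stroke `#ff0000` → cut (S848, F724). Machine vertices: (140.102,115.163) → (180.113,125.766) → (209.301,96.417) → (198.478,56.465) → (158.467,45.862) → (129.279,75.211) → (140.102,115.163). Closed: final G1 returns to the first vertex.

**Shape 6** — `<path>` regular polygon, stroke `#ff0000` → cut (S848, F724). Machine vertices: (63.889,132.875) → (40.657,115.619) → (23.401,138.851) → (46.633,156.107) → (63.889,132.875). Closed: final G1 returns to the first vertex.

G21
G90
G00 X20.643 Y134.198
M3 S848
G1 X62.752 Y112.879 F724
G1 X105.414 Y100.163
G1 X148.628 Y96.050
G1 X192.396 Y100.539
M5
G00 X108.309 Y61.746
M3 S848
G1 X216.133 Y13.227 F724
M5
G00 X79.971 Y126.062
M3 S848
G1 X130.366 Y126.062 F724
G1 X130.366 Y89.758
G1 X79.971 Y89.758
G1 X79.971 Y126.062
M5
G00 X79.591 Y53.376
M3 S848
G1 X86.700 Y50.682 F724
G1 X85.870 Y50.352
G1 X77.102 Y52.386
G1 X60.396 Y56.783
M5
G00 X140.102 Y115.163
M3 S848
G1 X180.113 Y125.766 F724
G1 X209.301 Y96.417
G1 X198.478 Y56.465
G1 X158.467 Y45.862
G1 X129.279 Y75.211
G1 X140.102 Y115.163
M5
G00 X63.889 Y132.875
M3 S848
G1 X40.657 Y115.619 F724
G1 X23.401 Y138.851
G1 X46.633 Y156.107
G1 X63.889 Y132.875
M5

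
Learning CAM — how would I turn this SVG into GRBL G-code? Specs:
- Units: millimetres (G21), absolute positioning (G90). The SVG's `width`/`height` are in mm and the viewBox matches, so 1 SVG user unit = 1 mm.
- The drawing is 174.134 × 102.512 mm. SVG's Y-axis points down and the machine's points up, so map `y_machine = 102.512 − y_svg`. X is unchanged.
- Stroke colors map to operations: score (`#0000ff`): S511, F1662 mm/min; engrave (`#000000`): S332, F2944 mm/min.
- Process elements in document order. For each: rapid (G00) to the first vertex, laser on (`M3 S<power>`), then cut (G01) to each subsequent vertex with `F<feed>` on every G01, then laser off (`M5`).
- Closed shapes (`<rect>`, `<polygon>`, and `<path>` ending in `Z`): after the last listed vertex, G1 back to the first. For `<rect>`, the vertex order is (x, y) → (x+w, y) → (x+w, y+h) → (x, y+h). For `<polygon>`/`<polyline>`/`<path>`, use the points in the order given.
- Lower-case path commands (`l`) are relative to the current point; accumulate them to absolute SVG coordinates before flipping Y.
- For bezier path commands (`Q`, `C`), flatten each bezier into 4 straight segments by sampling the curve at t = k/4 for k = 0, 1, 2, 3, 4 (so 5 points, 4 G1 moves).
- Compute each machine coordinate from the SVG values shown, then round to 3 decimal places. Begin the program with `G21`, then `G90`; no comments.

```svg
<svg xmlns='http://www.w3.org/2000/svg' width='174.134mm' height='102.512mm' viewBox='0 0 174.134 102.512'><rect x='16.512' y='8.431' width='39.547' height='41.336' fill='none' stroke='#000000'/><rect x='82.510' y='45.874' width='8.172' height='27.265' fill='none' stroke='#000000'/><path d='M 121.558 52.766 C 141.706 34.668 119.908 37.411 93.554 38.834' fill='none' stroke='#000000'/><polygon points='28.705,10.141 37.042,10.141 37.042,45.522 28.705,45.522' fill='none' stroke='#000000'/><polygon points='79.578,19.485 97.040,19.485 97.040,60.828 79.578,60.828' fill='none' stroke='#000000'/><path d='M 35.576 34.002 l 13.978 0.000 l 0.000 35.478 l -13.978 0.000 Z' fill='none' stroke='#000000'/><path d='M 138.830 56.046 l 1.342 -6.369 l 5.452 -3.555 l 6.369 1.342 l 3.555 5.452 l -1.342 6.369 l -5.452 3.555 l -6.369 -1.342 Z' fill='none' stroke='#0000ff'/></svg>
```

G21
G90
G00 X16.512 Y94.081
M3 S332
G01 X56.059 Y94.081 F2944
G01 X56.059 Y52.745 F2944
G01 X16.512 Y52.745 F2944
G01 X16.512 Y94.081 F2944
M5
G00 X82.510 Y56.638
M3 S332
G01 X90.682 Y56.638 F2944
G01 X90.682 Y29.373 F2944
G01 X82.510 Y29.373 F2944
G01 X82.510 Y56.638 F2944
M5
G00 X121.558 Y49.746
M3 S332
G01 X129.388 Y59.758 F2944
G01 X124.994 Y64.032 F2944
G01 X111.881 Y64.646 F2944
G01 X93.554 Y63.678 F2944
M5
G00 X28.705 Y92.371
M3 S332
G01 X37.042 Y92.371 F2944
G01 X37.042 Y56.990 F2944
G01 X28.705 Y56.990 F2944
G01 X28.705 Y92.371 F2944
M5
G00 X79.578 Y83.027
M3 S332
G01 X97.040 Y83.027 F2944
G01 X97.040 Y41.684 F2944
G01 X79.578 Y41.684 F2944
G01 X79.578 Y83.027 F2944
M5
G00 X35.576 Y68.510
M3 S332
G01 X49.554 Y68.510 F2944
G01 X49.554 Y33.032 F2944
G01 X35.576 Y33.032 F2944
G01 X35.576 Y68.510 F2944
M5
G00 X138.830 Y46.466
M3 S511
G01 X140.172 Y52.835 F1662
G01 X145.624 Y56.390 F1662
G01 X151.993 Y55.048 F1662
G01 X155.548 Y49.596 F1662
G01 X154.206 Y43.227 F1662
G01 X148.754 Y39.672 F1662
G01 X142.385 Y41.014 F1662
G01 X138.830 Y46.466 F1662
M5

viewBox `0 0 174.134 102.512` with mm width/height → 1 unit = 1 mm. Flip: y_m = 102.512 − y_svg.

**Shape 1** — `<rect>` rectangle, stroke `#000000` → engrave (S332, F2944). Machine vertices: (16.512,94.081) → (56.059,94.081) → (56.059,52.745) → (16.512,52.745) → (16.512,94.081). Closed: final G1 returns to the first vertex.

**Shape 2** — `<rect>` rectangle, stroke `#000000` → engrave (S332, F2944). Machine vertices: (82.510,56.638) → (90.682,56.638) → (90.682,29.373) → (82.510,29.373) → (82.510,56.638). Closed: final G1 returns to the first vertex.

**Shape 3** — `<path>` cubic bezier, stroke `#000000` → engrave (S332, F2944). Control points (SVG): P0=(121.558,52.766), P1=(141.706,34.668), P2=(119.908,37.411), P3=(93.554,38.834); sampled at t=k/4. Machine vertices: (121.558,49.746) → (129.388,59.758) → (124.994,64.032) → (111.881,64.646) → (93.554,63.678). Open path.

**Shape 4** — `<polygon>` rectangle, stroke `#000000` → engrave (S332, F2944). Machine vertices: (28.705,92.371) → (37.042,92.371) → (37.042,56.990) → (28.705,56.990) → (28.705,92.371). Closed: final G1 returns to the first vertex.

**Shape 5** — `<polygon>` rectangle, stroke `#000000` → engrave (S332, F2944). Machine vertices: (79.578,83.027) → (97.040,83.027) → (97.040,41.684) → (79.578,41.684) → (79.578,83.027). Closed: final G1 returns to the first vertex.

**Shape 6** — `<path>` rectangle, stroke `#000000` → engrave (S332, F2944). Machine vertices: (35.576,68.510) → (49.554,68.510) → (49.554,33.032) → (35.576,33.032) → (35.576,68.510). Closed: final G1 returns to the first vertex.

**Shape 7** — `<path>` regular polygon, stroke `#0000ff` → score (S511, F1662). Machine vertices: (138.830,46.466) → (140.172,52.835) → (145.624,56.390) → (151.993,55.048) → (155.548,49.596) → (154.206,43.227) → (148.754,39.672) → (142.385,41.014) → (138.830,46.466). Closed: final G1 returns to the first vertex.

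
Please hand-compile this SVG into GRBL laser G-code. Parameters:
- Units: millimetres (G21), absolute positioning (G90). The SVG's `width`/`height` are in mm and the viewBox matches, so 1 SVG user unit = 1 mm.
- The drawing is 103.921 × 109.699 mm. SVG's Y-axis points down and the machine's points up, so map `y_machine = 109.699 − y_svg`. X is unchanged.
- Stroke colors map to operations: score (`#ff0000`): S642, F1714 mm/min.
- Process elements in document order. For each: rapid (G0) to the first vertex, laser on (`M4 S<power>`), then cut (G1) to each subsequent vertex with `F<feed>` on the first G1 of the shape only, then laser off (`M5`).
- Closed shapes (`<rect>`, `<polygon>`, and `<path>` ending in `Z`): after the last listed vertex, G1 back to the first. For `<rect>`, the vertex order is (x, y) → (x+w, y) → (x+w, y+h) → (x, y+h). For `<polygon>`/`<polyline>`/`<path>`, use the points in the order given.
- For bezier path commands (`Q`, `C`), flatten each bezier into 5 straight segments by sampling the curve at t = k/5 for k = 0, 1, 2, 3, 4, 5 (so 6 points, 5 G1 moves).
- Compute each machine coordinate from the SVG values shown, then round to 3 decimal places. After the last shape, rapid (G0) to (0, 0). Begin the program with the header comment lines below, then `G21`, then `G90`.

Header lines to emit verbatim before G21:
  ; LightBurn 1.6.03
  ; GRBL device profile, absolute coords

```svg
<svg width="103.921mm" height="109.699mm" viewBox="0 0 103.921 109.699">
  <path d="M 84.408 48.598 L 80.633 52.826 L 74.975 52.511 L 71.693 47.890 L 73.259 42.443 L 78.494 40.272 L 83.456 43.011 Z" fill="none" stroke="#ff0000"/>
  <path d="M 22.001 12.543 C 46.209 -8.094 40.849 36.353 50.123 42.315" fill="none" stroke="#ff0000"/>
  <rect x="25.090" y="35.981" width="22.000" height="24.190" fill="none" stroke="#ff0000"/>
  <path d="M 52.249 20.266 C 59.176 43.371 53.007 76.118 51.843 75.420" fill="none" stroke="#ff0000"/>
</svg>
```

1 u = 1 mm; y_m = 109.699 − y.

[1] `<path>` regular polygon, #ff0000→score S642 F1714: (84.408,61.101) → (80.633,56.873) → (74.975,57.188) → (71.693,61.809) → (73.259,67.256) → (78.494,69.427) → (83.456,66.688) → (84.408,61.101) (closed)

[2] `<path>` cubic bezier, #ff0000→score S642 F1714: (22.001,97.156) → (33.331,102.557) → (39.687,97.308) → (43.190,86.383) → (45.961,74.751) → (50.123,67.384)

[3] `<rect>` rectangle, #ff0000→score S642 F1714: (25.090,73.718) → (47.090,73.718) → (47.090,49.528) → (25.090,49.528) → (25.090,73.718) (closed)

[4] `<path>` cubic bezier, #ff0000→score S642 F1714: (52.249,89.433) → (54.978,74.758) → (55.434,59.836) → (54.484,46.737) → (52.997,37.529) → (51.843,34.279)

; LightBurn 1.6.03
; GRBL device profile, absolute coords
G21
G90
G0 X84.408 Y61.101
M4 S642
G1 X80.633 Y56.873 F1714
G1 X74.975 Y57.188
G1 X71.693 Y61.809
G1 X73.259 Y67.256
G1 X78.494 Y69.427
G1 X83.456 Y66.688
G1 X84.408 Y61.101
M5
G0 X22.001 Y97.156
M4 S642
G1 X33.331 Y102.557 F1714
G1 X39.687 Y97.308
G1 X43.190 Y86.383
G1 X45.961 Y74.751
G1 X50.123 Y67.384
M5
G0 X25.090 Y73.718
M4 S642
G1 X47.090 Y73.718 F1714
G1 X47.090 Y49.528
G1 X25.090 Y49.528
G1 X25.090 Y73.718
M5
G0 X52.249 Y89.433
M4 S642
G1 X54.978 Y74.758 F1714
G1 X55.434 Y59.836
G1 X54.484 Y46.737
G1 X52.997 Y37.529
G1 X51.843 Y34.279
M5
G0 X0.000 Y0.000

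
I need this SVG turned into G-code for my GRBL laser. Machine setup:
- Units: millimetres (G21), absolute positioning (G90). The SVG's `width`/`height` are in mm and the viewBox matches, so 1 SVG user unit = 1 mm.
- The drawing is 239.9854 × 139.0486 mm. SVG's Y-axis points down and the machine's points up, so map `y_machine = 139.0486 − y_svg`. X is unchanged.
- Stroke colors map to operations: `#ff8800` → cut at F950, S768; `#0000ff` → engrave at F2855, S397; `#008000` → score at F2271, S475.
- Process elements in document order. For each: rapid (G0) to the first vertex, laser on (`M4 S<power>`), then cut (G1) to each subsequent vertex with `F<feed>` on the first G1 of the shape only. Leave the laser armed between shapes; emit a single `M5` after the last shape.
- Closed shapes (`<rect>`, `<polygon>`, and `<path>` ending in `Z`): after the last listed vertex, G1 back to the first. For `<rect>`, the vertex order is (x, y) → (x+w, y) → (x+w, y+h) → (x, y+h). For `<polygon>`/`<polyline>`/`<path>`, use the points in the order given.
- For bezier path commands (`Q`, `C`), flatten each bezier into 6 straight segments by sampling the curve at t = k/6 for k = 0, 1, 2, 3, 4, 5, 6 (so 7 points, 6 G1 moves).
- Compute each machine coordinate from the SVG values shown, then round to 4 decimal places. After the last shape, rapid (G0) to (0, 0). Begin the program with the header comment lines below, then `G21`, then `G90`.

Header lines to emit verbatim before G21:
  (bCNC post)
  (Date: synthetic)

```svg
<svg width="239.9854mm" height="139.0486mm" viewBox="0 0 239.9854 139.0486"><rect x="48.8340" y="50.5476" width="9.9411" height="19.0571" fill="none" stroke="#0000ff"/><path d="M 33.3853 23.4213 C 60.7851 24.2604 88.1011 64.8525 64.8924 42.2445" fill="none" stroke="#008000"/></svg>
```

(bCNC post)
(Date: synthetic)
G21
G90
G0 X48.8340 Y88.5010
M4 S397
G1 X58.7751 Y88.5010 F2855
G1 X58.7751 Y69.4439
G1 X48.8340 Y69.4439
G1 X48.8340 Y88.5010
G0 X33.3853 Y115.6273
M4 S475
G1 X46.8447 Y112.3716 F2271
G1 X58.8890 Y105.3503
G1 X68.1170 Y97.4230
G1 X73.1277 Y91.4497
G1 X72.5199 Y90.2901
G1 X64.8924 Y96.8041
M5
G0 X0.0000 Y0.0000

Since the viewBox matches the mm dimensions, user units are millimetres directly. The only transform is the Y-flip y_m = 139.0486 − y_svg.

Shape 1 is a rectangle drawn with `<rect>`. Its stroke #0000ff means engrave at S397, F2855. After flipping Y the toolpath is (48.8340,88.5010) → (58.7751,88.5010) → (58.7751,69.4439) → (48.8340,69.4439) → (48.8340,88.5010), returning to the start.

Shape 2 is a cubic bezier drawn with `<path>`. Its stroke #008000 means score at S475, F2271. After flipping Y the toolpath is (33.3853,115.6273) → (46.8447,112.3716) → (58.8890,105.3503) → (68.1170,97.4230) → (73.1277,91.4497) → (72.5199,90.2901) → (64.8924,96.8041).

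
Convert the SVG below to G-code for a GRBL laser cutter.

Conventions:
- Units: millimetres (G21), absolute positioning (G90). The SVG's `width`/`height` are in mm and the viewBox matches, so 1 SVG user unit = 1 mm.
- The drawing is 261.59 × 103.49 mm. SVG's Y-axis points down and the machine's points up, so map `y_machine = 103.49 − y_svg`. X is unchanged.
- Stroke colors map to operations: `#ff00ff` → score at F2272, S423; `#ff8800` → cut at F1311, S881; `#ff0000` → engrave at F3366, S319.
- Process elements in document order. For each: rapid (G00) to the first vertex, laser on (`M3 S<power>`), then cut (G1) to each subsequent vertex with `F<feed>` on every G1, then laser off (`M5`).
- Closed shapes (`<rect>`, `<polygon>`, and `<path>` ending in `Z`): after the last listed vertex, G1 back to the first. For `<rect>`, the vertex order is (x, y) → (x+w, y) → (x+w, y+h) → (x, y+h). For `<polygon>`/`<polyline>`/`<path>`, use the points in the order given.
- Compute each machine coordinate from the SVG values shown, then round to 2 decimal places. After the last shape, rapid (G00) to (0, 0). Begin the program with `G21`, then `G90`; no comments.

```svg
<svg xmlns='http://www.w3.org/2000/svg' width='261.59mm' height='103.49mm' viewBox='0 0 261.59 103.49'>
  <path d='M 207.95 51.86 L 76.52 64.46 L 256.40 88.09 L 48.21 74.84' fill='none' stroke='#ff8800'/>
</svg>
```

G21
G90
G00 X207.95 Y51.63
M3 S881
G1 X76.52 Y39.03 F1311
G1 X256.40 Y15.40 F1311
G1 X48.21 Y28.65 F1311
M5
G00 X0.00 Y0.00

Since the viewBox matches the mm dimensions, user units are millimetres directly. The only transform is the Y-flip y_m = 103.49 − y_svg.

Shape 1 is a open polyline drawn with `<path>`. Its stroke #ff8800 means cut at S881, F1311. After flipping Y the toolpath is (207.95,51.63) → (76.52,39.03) → (256.40,15.40) → (48.21,28.65).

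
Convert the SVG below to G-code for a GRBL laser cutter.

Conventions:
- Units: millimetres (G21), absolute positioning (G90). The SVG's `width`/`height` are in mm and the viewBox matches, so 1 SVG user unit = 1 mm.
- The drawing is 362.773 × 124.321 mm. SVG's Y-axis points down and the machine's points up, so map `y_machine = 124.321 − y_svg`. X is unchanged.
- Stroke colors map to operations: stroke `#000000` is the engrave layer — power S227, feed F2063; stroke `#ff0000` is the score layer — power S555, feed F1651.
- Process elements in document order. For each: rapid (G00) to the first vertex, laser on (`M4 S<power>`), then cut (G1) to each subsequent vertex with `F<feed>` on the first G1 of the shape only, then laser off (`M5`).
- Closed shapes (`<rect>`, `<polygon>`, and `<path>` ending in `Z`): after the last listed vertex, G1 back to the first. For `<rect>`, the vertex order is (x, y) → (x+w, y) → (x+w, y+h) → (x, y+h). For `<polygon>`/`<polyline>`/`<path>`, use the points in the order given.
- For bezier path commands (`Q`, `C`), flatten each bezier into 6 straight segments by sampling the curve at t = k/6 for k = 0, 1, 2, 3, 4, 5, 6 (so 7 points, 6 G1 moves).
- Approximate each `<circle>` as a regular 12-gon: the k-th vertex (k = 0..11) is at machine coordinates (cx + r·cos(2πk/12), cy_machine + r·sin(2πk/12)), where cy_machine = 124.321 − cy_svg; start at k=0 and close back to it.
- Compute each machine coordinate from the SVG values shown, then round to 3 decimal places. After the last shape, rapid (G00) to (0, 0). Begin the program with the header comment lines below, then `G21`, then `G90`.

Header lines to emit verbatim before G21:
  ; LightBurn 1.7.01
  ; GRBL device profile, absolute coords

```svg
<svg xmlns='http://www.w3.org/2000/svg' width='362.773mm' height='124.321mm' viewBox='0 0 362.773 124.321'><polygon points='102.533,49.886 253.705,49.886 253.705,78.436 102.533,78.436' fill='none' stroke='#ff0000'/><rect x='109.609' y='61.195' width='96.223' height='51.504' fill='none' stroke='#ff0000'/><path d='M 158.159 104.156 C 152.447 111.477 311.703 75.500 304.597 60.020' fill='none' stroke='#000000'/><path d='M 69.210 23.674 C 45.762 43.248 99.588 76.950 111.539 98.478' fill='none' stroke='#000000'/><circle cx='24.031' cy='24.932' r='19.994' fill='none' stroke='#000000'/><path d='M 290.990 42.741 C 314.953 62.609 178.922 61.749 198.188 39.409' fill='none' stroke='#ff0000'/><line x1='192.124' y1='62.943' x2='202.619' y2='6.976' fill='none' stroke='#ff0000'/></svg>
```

viewBox `0 0 362.773 124.321` with mm width/height → 1 unit = 1 mm. Flip: y_m = 124.321 − y_svg.

**Shape 1** — `<polygon>` rectangle, stroke `#ff0000` → score (S555, F1651). Machine vertices: (102.533,74.435) → (253.705,74.435) → (253.705,45.885) → (102.533,45.885) → (102.533,74.435). Closed: final G1 returns to the first vertex.

**Shape 2** — `<rect>` rectangle, stroke `#ff0000` → score (S555, F1651). Machine vertices: (109.609,63.126) → (205.832,63.126) → (205.832,11.622) → (109.609,11.622) → (109.609,63.126). Closed: final G1 returns to the first vertex.

**Shape 3** — `<path>` cubic bezier, stroke `#000000` → engrave (S227, F2063). Control points (SVG): P0=(158.159,104.156), P1=(152.447,111.477), P2=(311.703,75.500), P3=(304.597,60.020); sampled at t=k/6. Machine vertices: (158.159,20.165) → (167.516,19.817) → (195.165,24.914) → (231.901,33.683) → (268.520,44.351) → (295.820,55.148) → (304.597,64.301). Open path.

**Shape 4** — `<path>` cubic bezier, stroke `#000000` → engrave (S227, F2063). Control points (SVG): P0=(69.210,23.674), P1=(45.762,43.248), P2=(99.588,76.950), P3=(111.539,98.478); sampled at t=k/6. Machine vertices: (69.210,100.647) → (63.374,89.804) → (67.107,77.338) → (77.100,63.978) → (90.043,50.455) → (102.626,37.500) → (111.539,25.843). Open path.

**Shape 5** — `<circle>` circle, stroke `#000000` → engrave (S227, F2063). Machine vertices: (44.025,99.389) → (41.346,109.386) → (34.028,116.704) → (24.031,119.383) → (14.034,116.704) → (6.716,109.386) → (4.037,99.389) → (6.716,89.392) → (14.034,82.074) → (24.031,79.395) → (34.028,82.074) → (41.346,89.392) → (44.025,99.389). Closed: final G1 returns to the first vertex.

**Shape 6** — `<path>` cubic bezier, stroke `#ff0000` → score (S555, F1651). Control points (SVG): P0=(290.990,42.741), P1=(314.953,62.609), P2=(178.922,61.749), P3=(198.188,39.409); sampled at t=k/6. Machine vertices: (290.990,81.580) → (291.098,73.377) → (273.299,68.649) → (246.350,67.418) → (219.010,69.704) → (200.037,75.529) → (198.188,84.912). Open path.

**Shape 7** — `<line>` line segment, stroke `#ff0000` → score (S555, F1651). Machine vertices: (192.124,61.378) → (202.619,117.345). Open path.

; LightBurn 1.7.01
; GRBL device profile, absolute coords
G21
G90
G00 X102.533 Y74.435
M4 S555
G1 X253.705 Y74.435 F1651
G1 X253.705 Y45.885
G1 X102.533 Y45.885
G1 X102.533 Y74.435
M5
G00 X109.609 Y63.126
M4 S555
G1 X205.832 Y63.126 F1651
G1 X205.832 Y11.622
G1 X109.609 Y11.622
G1 X109.609 Y63.126
M5
G00 X158.159 Y20.165
M4 S227
G1 X167.516 Y19.817 F2063
G1 X195.165 Y24.914
G1 X231.901 Y33.683
G1 X268.520 Y44.351
G1 X295.820 Y55.148
G1 X304.597 Y64.301
M5
G00 X69.210 Y100.647
M4 S227
G1 X63.374 Y89.804 F2063
G1 X67.107 Y77.338
G1 X77.100 Y63.978
G1 X90.043 Y50.455
G1 X102.626 Y37.500
G1 X111.539 Y25.843
M5
G00 X44.025 Y99.389
M4 S227
G1 X41.346 Y109.386 F2063
G1 X34.028 Y116.704
G1 X24.031 Y119.383
G1 X14.034 Y116.704
G1 X6.716 Y109.386
G1 X4.037 Y99.389
G1 X6.716 Y89.392
G1 X14.034 Y82.074
G1 X24.031 Y79.395
G1 X34.028 Y82.074
G1 X41.346 Y89.392
G1 X44.025 Y99.389
M5
G00 X290.990 Y81.580
M4 S555
G1 X291.098 Y73.377 F1651
G1 X273.299 Y68.649
G1 X246.350 Y67.418
G1 X219.010 Y69.704
G1 X200.037 Y75.529
G1 X198.188 Y84.912
M5
G00 X192.124 Y61.378
M4 S555
G1 X202.619 Y117.345 F1651
M5
G00 X0.000 Y0.000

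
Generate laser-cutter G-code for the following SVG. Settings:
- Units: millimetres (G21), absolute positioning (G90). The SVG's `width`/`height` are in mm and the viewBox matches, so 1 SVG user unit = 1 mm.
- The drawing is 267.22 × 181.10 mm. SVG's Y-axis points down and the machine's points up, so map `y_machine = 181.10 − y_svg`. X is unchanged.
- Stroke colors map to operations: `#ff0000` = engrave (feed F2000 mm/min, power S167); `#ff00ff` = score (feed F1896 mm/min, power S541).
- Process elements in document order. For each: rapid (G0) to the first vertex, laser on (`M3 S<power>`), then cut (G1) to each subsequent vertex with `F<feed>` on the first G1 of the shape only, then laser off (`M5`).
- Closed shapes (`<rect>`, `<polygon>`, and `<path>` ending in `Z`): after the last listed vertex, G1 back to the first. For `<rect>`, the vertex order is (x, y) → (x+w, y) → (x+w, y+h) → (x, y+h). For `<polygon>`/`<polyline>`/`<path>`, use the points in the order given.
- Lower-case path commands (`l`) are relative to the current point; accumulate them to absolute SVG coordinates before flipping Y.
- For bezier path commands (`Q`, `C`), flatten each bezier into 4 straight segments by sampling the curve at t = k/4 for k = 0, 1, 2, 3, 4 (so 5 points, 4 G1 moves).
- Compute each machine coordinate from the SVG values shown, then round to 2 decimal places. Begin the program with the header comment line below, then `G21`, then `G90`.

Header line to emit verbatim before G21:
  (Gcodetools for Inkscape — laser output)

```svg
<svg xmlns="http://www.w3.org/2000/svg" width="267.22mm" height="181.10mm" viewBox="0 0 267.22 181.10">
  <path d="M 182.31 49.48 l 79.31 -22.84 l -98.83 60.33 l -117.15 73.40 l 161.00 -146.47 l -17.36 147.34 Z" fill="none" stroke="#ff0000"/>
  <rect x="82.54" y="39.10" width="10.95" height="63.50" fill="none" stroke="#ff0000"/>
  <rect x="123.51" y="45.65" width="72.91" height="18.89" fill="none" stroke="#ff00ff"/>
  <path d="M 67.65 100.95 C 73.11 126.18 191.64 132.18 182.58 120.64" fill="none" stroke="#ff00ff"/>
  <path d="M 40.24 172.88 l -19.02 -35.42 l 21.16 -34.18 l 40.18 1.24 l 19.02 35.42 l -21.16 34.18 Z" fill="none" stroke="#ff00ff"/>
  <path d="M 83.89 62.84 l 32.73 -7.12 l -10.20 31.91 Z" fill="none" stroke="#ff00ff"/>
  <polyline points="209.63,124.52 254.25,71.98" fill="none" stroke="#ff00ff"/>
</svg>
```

viewBox `0 0 267.22 181.10` with mm width/height → 1 unit = 1 mm. Flip: y_m = 181.10 − y_svg.

**Shape 1** — `<path>` closed polygon, stroke `#ff0000` → engrave (S167, F2000). Machine vertices: (182.31,131.62) → (261.62,154.46) → (162.79,94.13) → (45.64,20.73) → (206.64,167.20) → (189.28,19.86) → (182.31,131.62). Closed: final G1 returns to the first vertex.

**Shape 2** — `<rect>` rectangle, stroke `#ff0000` → engrave (S167, F2000). Machine vertices: (82.54,142.00) → (93.49,142.00) → (93.49,78.50) → (82.54,78.50) → (82.54,142.00). Closed: final G1 returns to the first vertex.

**Shape 3** — `<rect>` rectangle, stroke `#ff00ff` → score (S541, F1896). Machine vertices: (123.51,135.45) → (196.42,135.45) → (196.42,116.56) → (123.51,116.56) → (123.51,135.45). Closed: final G1 returns to the first vertex.

**Shape 4** — `<path>` cubic bezier, stroke `#ff00ff` → score (S541, F1896). Control points (SVG): P0=(67.65,100.95), P1=(73.11,126.18), P2=(191.64,132.18), P3=(182.58,120.64); sampled at t=k/4. Machine vertices: (67.65,80.15) → (89.19,64.81) → (130.56,56.52) → (169.21,55.12) → (182.58,60.46). Open path.

**Shape 5** — `<path>` regular polygon, stroke `#ff00ff` → score (S541, F1896). Machine vertices: (40.24,8.22) → (21.22,43.64) → (42.38,77.82) → (82.56,76.58) → (101.58,41.16) → (80.42,6.98) → (40.24,8.22). Closed: final G1 returns to the first vertex.

**Shape 6** — `<path>` regular polygon, stroke `#ff00ff` → score (S541, F1896). Machine vertices: (83.89,118.26) → (116.62,125.38) → (106.42,93.47) → (83.89,118.26). Closed: final G1 returns to the first vertex.

**Shape 7** — `<polyline>` line segment, stroke `#ff00ff` → score (S541, F1896). Machine vertices: (209.63,56.58) → (254.25,109.12). Open path.

(Gcodetools for Inkscape — laser output)
G21
G90
G0 X182.31 Y131.62
M3 S167
G1 X261.62 Y154.46 F2000
G1 X162.79 Y94.13
G1 X45.64 Y20.73
G1 X206.64 Y167.20
G1 X189.28 Y19.86
G1 X182.31 Y131.62
M5
G0 X82.54 Y142.00
M3 S167
G1 X93.49 Y142.00 F2000
G1 X93.49 Y78.50
G1 X82.54 Y78.50
G1 X82.54 Y142.00
M5
G0 X123.51 Y135.45
M3 S541
G1 X196.42 Y135.45 F1896
G1 X196.42 Y116.56
G1 X123.51 Y116.56
G1 X123.51 Y135.45
M5
G0 X67.65 Y80.15
M3 S541
G1 X89.19 Y64.81 F1896
G1 X130.56 Y56.52
G1 X169.21 Y55.12
G1 X182.58 Y60.46
M5
G0 X40.24 Y8.22
M3 S541
G1 X21.22 Y43.64 F1896
G1 X42.38 Y77.82
G1 X82.56 Y76.58
G1 X101.58 Y41.16
G1 X80.42 Y6.98
G1 X40.24 Y8.22
M5
G0 X83.89 Y118.26
M3 S541
G1 X116.62 Y125.38 F1896
G1 X106.42 Y93.47
G1 X83.89 Y118.26
M5
G0 X209.63 Y56.58
M3 S541
G1 X254.25 Y109.12 F1896
M5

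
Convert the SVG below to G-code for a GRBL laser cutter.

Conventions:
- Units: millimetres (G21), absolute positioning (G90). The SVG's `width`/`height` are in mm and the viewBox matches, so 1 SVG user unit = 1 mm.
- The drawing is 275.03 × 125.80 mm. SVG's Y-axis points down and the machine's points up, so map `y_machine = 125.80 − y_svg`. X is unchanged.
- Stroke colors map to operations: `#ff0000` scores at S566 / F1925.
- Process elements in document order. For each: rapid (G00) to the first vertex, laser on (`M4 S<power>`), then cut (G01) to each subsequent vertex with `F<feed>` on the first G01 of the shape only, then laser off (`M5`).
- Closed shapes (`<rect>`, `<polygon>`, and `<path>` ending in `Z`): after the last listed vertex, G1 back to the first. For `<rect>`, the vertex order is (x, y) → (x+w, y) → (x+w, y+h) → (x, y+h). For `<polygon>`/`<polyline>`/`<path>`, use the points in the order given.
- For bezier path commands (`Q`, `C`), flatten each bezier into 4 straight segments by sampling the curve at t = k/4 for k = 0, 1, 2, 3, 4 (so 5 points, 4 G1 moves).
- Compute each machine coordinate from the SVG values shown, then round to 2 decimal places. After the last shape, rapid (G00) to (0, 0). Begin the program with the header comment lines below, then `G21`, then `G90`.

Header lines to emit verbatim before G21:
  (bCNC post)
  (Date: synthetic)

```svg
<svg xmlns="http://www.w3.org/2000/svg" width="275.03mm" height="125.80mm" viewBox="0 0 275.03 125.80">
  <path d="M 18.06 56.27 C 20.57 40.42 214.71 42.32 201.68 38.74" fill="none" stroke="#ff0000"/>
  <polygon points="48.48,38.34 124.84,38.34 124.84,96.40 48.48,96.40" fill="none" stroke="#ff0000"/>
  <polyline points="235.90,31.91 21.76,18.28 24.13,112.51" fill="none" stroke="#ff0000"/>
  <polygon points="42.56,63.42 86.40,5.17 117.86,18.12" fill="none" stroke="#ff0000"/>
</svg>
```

(bCNC post)
(Date: synthetic)
G21
G90
G00 X18.06 Y69.53
M4 S566
G01 X49.64 Y78.45 F1925
G01 X115.70 Y82.90
G01 X178.84 Y85.04
G01 X201.68 Y87.06
M5
G00 X48.48 Y87.46
M4 S566
G01 X124.84 Y87.46 F1925
G01 X124.84 Y29.40
G01 X48.48 Y29.40
G01 X48.48 Y87.46
M5
G00 X235.90 Y93.89
M4 S566
G01 X21.76 Y107.52 F1925
G01 X24.13 Y13.29
M5
G00 X42.56 Y62.38
M4 S566
G01 X86.40 Y120.63 F1925
G01 X117.86 Y107.68
G01 X42.56 Y62.38
M5
G00 X0.00 Y0.00

1 u = 1 mm; y_m = 125.80 − y.

[1] `<path>` cubic bezier, #ff0000→score S566 F1925: (18.06,69.53) → (49.64,78.45) → (115.70,82.90) → (178.84,85.04) → (201.68,87.06)

[2] `<polygon>` rectangle, #ff0000→score S566 F1925: (48.48,87.46) → (124.84,87.46) → (124.84,29.40) → (48.48,29.40) → (48.48,87.46) (closed)

[3] `<polyline>` open polyline, #ff0000→score S566 F1925: (235.90,93.89) → (21.76,107.52) → (24.13,13.29)

[4] `<polygon>` closed polygon, #ff0000→score S566 F1925: (42.56,62.38) → (86.40,120.63) → (117.86,107.68) → (42.56,62.38) (closed)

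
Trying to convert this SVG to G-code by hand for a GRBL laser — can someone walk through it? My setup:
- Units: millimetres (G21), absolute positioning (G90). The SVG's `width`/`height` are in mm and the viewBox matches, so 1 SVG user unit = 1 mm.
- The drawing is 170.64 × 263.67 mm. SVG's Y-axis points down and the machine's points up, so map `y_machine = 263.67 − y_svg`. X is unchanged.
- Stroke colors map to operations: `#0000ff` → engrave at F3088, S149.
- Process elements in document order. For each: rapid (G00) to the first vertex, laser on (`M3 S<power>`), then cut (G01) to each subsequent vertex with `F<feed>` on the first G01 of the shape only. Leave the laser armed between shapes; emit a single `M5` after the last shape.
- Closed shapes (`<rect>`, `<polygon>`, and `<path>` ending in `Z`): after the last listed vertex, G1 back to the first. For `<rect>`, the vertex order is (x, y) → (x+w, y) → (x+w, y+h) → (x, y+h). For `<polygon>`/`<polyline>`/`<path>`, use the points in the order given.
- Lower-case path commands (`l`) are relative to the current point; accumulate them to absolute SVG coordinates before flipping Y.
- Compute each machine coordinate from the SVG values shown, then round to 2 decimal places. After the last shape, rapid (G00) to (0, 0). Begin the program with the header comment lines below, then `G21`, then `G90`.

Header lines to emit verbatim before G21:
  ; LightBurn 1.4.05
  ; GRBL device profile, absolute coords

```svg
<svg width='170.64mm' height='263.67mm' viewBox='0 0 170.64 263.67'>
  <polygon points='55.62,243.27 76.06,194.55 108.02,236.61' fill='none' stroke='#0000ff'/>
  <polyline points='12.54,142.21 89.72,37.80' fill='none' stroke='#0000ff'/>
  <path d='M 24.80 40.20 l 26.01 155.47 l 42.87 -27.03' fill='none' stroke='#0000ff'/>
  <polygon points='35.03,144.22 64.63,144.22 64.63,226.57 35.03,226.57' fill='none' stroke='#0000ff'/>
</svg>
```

viewBox `0 0 170.64 263.67` with mm width/height → 1 unit = 1 mm. Flip: y_m = 263.67 − y_svg.

**Shape 1** — `<polygon>` regular polygon, stroke `#0000ff` → engrave (S149, F3088). Machine vertices: (55.62,20.40) → (76.06,69.12) → (108.02,27.06) → (55.62,20.40). Closed: final G1 returns to the first vertex.

**Shape 2** — `<polyline>` line segment, stroke `#0000ff` → engrave (S149, F3088). Machine vertices: (12.54,121.46) → (89.72,225.87). Open path.

**Shape 3** — `<path>` open polyline, stroke `#0000ff` → engrave (S149, F3088). Machine vertices: (24.80,223.47) → (50.81,68.00) → (93.68,95.03). Open path.

**Shape 4** — `<polygon>` rectangle, stroke `#0000ff` → engrave (S149, F3088). Machine vertices: (35.03,119.45) → (64.63,119.45) → (64.63,37.10) → (35.03,37.10) → (35.03,119.45). Closed: final G1 returns to the first vertex.

; LightBurn 1.4.05
; GRBL device profile, absolute coords
G21
G90
G00 X55.62 Y20.40
M3 S149
G01 X76.06 Y69.12 F3088
G01 X108.02 Y27.06
G01 X55.62 Y20.40
G00 X12.54 Y121.46
M3 S149
G01 X89.72 Y225.87 F3088
G00 X24.80 Y223.47
M3 S149
G01 X50.81 Y68.00 F3088
G01 X93.68 Y95.03
G00 X35.03 Y119.45
M3 S149
G01 X64.63 Y119.45 F3088
G01 X64.63 Y37.10
G01 X35.03 Y37.10
G01 X35.03 Y119.45
M5
G00 X0.00 Y0.00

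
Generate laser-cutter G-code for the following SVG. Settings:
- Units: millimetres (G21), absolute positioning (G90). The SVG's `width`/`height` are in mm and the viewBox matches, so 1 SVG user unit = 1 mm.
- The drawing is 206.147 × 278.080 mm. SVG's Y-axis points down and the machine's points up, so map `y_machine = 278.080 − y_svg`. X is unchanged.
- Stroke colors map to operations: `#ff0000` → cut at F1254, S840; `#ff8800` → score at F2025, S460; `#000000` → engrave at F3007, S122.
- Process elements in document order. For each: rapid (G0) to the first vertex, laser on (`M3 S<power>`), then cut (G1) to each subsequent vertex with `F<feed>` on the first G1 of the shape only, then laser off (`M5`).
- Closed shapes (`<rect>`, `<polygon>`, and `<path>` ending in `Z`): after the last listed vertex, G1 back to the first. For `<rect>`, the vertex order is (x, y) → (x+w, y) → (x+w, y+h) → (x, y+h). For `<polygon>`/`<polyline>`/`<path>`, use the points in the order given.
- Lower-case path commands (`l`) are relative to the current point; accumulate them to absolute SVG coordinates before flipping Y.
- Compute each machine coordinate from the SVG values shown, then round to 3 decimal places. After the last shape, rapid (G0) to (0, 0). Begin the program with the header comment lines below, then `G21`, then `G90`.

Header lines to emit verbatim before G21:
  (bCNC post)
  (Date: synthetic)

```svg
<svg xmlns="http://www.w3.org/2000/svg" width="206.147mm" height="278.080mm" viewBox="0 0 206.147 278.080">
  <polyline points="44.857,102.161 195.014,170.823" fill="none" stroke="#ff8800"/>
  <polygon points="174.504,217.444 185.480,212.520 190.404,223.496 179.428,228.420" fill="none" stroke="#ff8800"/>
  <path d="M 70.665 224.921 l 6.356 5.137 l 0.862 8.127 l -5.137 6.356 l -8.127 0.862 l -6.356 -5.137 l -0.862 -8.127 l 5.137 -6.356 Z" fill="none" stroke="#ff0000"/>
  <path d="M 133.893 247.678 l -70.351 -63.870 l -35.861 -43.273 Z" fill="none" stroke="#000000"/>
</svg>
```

(bCNC post)
(Date: synthetic)
G21
G90
G0 X44.857 Y175.919
M3 S460
G1 X195.014 Y107.257 F2025
M5
G0 X174.504 Y60.636
M3 S460
G1 X185.480 Y65.560 F2025
G1 X190.404 Y54.584
G1 X179.428 Y49.660
G1 X174.504 Y60.636
M5
G0 X70.665 Y53.159
M3 S840
G1 X77.021 Y48.022 F1254
G1 X77.883 Y39.895
G1 X72.746 Y33.539
G1 X64.619 Y32.677
G1 X58.263 Y37.814
G1 X57.401 Y45.941
G1 X62.538 Y52.297
G1 X70.665 Y53.159
M5
G0 X133.893 Y30.402
M3 S122
G1 X63.542 Y94.272 F3007
G1 X27.681 Y137.545
G1 X133.893 Y30.402
M5
G0 X0.000 Y0.000

1 u = 1 mm; y_m = 278.080 − y.

[1] `<polyline>` line segment, #ff8800→score S460 F2025: (44.857,175.919) → (195.014,107.257)

[2] `<polygon>` regular polygon, #ff8800→score S460 F2025: (174.504,60.636) → (185.480,65.560) → (190.404,54.584) → (179.428,49.660) → (174.504,60.636) (closed)

[3] `<path>` regular polygon, #ff0000→cut S840 F1254: (70.665,53.159) → (77.021,48.022) → (77.883,39.895) → (72.746,33.539) → (64.619,32.677) → (58.263,37.814) → (57.401,45.941) → (62.538,52.297) → (70.665,53.159) (closed)

[4] `<path>` closed polygon, #000000→engrave S122 F3007: (133.893,30.402) → (63.542,94.272) → (27.681,137.545) → (133.893,30.402) (closed)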